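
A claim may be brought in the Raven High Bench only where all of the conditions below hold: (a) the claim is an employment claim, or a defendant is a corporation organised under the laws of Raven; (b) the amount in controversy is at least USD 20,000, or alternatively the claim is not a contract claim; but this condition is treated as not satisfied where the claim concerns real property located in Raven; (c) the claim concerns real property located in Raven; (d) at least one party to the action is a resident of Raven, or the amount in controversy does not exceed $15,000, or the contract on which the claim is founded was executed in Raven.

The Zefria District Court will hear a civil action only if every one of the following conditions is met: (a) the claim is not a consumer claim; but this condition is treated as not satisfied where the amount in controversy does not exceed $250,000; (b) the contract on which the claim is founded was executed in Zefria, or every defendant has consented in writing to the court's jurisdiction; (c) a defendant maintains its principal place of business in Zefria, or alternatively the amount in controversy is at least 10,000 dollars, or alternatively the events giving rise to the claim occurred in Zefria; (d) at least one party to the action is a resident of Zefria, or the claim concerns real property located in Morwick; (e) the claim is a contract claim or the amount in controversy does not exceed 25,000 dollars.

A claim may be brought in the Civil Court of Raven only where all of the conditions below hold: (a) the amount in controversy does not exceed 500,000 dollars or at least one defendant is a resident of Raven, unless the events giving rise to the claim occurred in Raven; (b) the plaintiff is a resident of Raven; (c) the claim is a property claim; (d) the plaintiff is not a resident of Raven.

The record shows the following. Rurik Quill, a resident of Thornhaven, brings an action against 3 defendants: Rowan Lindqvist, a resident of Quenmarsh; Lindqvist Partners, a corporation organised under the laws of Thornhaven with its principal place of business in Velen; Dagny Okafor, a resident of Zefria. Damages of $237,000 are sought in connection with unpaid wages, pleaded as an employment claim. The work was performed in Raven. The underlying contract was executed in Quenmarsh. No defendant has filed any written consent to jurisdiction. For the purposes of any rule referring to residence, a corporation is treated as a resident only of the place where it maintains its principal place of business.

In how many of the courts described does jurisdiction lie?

The Raven High Bench:
  (a) The claim is an employment claim, which satisfies one of the alternatives. Met.
  (b) The amount in controversy is USD 237,000, which meets the 20,000 dollars floor — that alternative is enough. The carve-out does not apply: the claim does not concern real property. Condition met.
  (c) The claim does not concern real property. Condition not met.
  (d) No party resides in Raven; the amount in controversy is $237,000, above the USD 15,000 ceiling; the contract was executed in Quenmarsh, not Raven — none of the alternatives is met. Condition not met.
  → At least one condition fails; no jurisdiction.
The Zefria District Court:
  (a) The claim is an employment claim, not a consumer claim. But the amount in controversy is 237,000 dollars, within the 250,000 dollars ceiling, triggering the carve-out and defeating this condition. Condition not met.
  (b) The contract was executed in Quenmarsh, not Zefria; no such written consent has been filed — every alternative fails. Fails.
  (c) The amount in controversy is $237,000, which meets the USD 10,000 floor — that alternative is enough. Condition met.
  (d) Dagny Okafor resides in Zefria, which satisfies one of the alternatives. Satisfied.
  (e) The claim is an employment claim, not a contract claim; the amount in controversy is USD 237,000, above the 25,000 dollars ceiling — every alternative fails. Condition not met.
  → No jurisdiction.
The Civil Court of Raven:
  (a) The amount in controversy is $237,000, within the $500,000 ceiling, so one alternative holds. Condition met.
  (b) The plaintiff resides in Thornhaven, not Raven. Condition not met.
  (c) The claim is an employment claim, not a property claim. Not satisfied.
  (d) The plaintiff resides in Thornhaven, which is not Raven. Condition met.
  → At least one condition fails; no jurisdiction.
No court satisfies all of its conditions.

0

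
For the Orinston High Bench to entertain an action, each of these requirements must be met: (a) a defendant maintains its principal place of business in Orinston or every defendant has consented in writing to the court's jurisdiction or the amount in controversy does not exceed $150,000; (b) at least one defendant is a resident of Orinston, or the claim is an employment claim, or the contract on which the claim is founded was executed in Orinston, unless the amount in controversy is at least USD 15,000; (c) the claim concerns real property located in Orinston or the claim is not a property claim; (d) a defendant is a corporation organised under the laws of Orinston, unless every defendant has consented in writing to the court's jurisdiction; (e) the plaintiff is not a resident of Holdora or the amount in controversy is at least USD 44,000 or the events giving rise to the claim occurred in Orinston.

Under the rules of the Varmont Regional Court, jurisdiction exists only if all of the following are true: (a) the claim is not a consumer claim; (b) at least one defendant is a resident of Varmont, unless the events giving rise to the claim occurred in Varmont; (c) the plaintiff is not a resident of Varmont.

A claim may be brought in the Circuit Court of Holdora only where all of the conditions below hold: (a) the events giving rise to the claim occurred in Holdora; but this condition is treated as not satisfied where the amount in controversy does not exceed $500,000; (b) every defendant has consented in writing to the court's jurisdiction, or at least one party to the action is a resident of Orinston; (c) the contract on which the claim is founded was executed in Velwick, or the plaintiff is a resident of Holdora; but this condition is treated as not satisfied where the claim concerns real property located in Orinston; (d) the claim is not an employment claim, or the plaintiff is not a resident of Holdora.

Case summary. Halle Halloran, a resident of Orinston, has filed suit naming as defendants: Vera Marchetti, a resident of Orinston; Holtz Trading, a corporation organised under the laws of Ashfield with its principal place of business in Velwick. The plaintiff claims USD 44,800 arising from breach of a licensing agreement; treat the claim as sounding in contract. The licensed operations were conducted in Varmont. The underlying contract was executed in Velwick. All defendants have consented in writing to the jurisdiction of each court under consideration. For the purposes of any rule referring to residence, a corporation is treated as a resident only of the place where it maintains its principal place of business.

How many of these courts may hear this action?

The Orinston High Bench:
  (a) Every defendant has filed written consent, so one alternative holds. Met.
  (b) Vera Marchetti resides in Orinston, which satisfies one of the alternatives. Satisfied.
  (c) The claim is a contract claim, not a property claim, which satisfies one of the alternatives. Condition met.
  (d) The corporate defendant(s) are organised in Ashfield, not Orinston. However, every defendant has filed written consent, so the 'unless' proviso supplies this condition. Condition met.
  (e) The plaintiff resides in Orinston, which is not Holdora — that alternative is enough. Satisfied.
  → The court has jurisdiction.
The Varmont Regional Court:
  (a) The claim is a contract claim, not a consumer claim. Condition met.
  (b) No defendant resides in Varmont (they reside in Orinston, Velwick). But the operative events occurred in Varmont, and the 'unless' clause therefore excuses the requirement. Met.
  (c) The plaintiff resides in Orinston, which is not Varmont. Satisfied.
  → Jurisdiction lies.
The Circuit Court of Holdora:
  (a) The operative events occurred in Varmont, not Holdora. Fails.
  (b) Every defendant has filed written consent, which satisfies one of the alternatives. Satisfied.
  (c) The contract was executed in Velwick, so this disjunct is met. The carve-out does not apply: the claim does not concern real property. Condition met.
  (d) The claim is a contract claim, not an employment claim, which satisfies one of the alternatives. Met.
  → No jurisdiction.
Courts with jurisdiction: the Orinston High Bench, the Varmont Regional Court — 2 in total.

2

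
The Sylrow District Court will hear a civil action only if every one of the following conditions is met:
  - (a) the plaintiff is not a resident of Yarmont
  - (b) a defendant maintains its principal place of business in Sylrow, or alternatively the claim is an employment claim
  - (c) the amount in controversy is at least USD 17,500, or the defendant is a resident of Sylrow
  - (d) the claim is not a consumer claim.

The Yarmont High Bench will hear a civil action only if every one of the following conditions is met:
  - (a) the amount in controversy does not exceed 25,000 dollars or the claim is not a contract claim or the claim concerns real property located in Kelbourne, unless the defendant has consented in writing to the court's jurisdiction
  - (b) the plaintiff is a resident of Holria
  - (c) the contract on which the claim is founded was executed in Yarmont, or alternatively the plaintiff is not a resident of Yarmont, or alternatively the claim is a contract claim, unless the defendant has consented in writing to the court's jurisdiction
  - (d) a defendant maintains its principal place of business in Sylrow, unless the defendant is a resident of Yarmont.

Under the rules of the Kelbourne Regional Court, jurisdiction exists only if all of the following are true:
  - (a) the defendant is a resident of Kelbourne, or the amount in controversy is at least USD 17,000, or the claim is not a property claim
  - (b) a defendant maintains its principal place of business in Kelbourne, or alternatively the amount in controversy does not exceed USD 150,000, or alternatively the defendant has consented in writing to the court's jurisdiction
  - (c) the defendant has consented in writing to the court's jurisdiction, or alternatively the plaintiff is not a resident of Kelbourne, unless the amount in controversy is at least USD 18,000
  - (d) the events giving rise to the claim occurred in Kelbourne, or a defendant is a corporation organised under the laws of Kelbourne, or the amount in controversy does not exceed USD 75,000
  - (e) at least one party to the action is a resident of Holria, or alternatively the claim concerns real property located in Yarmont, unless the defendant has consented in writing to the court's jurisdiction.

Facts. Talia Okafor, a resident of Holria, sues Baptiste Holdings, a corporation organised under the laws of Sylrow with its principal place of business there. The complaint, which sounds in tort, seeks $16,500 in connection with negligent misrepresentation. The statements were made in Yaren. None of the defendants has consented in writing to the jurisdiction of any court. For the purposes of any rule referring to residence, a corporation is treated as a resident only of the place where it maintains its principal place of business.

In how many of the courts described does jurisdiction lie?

The Sylrow District Court:
  (a) The plaintiff resides in Holria, which is not Yarmont. Condition met.
  (b) Baptiste Holdings has its principal place of business in Sylrow, which satisfies one of the alternatives. Satisfied.
  (c) The defendant resides in Sylrow, so this disjunct is met. Satisfied.
  (d) The claim is a tort claim, not a consumer claim. Condition met.
  → All conditions met; jurisdiction exists.
The Yarmont High Bench:
  (a) The amount in controversy is USD 16,500, within the 25,000 dollars ceiling, so one alternative holds. Met.
  (b) The plaintiff resides in Holria. Satisfied.
  (c) The plaintiff resides in Holria, which is not Yarmont, which satisfies one of the alternatives. Satisfied.
  (d) Baptiste Holdings has its principal place of business in Sylrow. Satisfied.
  → All conditions met; jurisdiction exists.
The Kelbourne Regional Court:
  (a) The claim is a tort claim, not a property claim, which satisfies one of the alternatives. Condition met.
  (b) The amount in controversy is $16,500, within the 150,000 dollars ceiling — that alternative is enough. Satisfied.
  (c) The plaintiff resides in Holria, which is not Kelbourne, so this disjunct is met. Condition met.
  (d) The amount in controversy is 16,500 dollars, within the 75,000 dollars ceiling, so this disjunct is met. Met.
  (e) Talia Okafor resides in Holria — that alternative is enough. Condition met.
  → Every requirement is satisfied — jurisdiction.
Courts with jurisdiction: the Sylrow District Court, the Yarmont High Bench, the Kelbourne Regional Court — 3 in total.

3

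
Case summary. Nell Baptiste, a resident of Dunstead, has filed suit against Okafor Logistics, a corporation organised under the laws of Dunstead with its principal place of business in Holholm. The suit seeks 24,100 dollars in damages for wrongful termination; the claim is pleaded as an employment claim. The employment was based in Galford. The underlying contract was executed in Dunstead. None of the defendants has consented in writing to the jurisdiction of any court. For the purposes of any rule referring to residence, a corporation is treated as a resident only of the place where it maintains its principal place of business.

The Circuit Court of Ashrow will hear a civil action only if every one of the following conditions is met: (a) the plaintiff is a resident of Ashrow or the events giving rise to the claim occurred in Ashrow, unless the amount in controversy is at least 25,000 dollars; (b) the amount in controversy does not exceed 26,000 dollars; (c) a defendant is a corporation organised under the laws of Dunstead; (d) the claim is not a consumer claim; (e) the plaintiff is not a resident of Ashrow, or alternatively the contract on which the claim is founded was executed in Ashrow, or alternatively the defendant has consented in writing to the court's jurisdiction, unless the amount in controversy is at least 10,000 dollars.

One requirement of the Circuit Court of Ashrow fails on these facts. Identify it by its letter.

The Circuit Court of Ashrow:
  (a) The plaintiff resides in Dunstead, not Ashrow; the operative events occurred in Galford, not Ashrow — none of the alternatives is met. And the amount in controversy is USD 24,100, below the $25,000 floor, so the proviso does not save it. Not met.
  (b) The amount in controversy is 24,100 dollars, within the 26,000 dollars ceiling. Met.
  (c) Okafor Logistics is organised under the laws of Dunstead. Satisfied.
  (d) The claim is an employment claim, not a consumer claim. Condition met.
  (e) The plaintiff resides in Dunstead, which is not Ashrow — that alternative is enough. Condition met.
Only condition (a) fails.

(a)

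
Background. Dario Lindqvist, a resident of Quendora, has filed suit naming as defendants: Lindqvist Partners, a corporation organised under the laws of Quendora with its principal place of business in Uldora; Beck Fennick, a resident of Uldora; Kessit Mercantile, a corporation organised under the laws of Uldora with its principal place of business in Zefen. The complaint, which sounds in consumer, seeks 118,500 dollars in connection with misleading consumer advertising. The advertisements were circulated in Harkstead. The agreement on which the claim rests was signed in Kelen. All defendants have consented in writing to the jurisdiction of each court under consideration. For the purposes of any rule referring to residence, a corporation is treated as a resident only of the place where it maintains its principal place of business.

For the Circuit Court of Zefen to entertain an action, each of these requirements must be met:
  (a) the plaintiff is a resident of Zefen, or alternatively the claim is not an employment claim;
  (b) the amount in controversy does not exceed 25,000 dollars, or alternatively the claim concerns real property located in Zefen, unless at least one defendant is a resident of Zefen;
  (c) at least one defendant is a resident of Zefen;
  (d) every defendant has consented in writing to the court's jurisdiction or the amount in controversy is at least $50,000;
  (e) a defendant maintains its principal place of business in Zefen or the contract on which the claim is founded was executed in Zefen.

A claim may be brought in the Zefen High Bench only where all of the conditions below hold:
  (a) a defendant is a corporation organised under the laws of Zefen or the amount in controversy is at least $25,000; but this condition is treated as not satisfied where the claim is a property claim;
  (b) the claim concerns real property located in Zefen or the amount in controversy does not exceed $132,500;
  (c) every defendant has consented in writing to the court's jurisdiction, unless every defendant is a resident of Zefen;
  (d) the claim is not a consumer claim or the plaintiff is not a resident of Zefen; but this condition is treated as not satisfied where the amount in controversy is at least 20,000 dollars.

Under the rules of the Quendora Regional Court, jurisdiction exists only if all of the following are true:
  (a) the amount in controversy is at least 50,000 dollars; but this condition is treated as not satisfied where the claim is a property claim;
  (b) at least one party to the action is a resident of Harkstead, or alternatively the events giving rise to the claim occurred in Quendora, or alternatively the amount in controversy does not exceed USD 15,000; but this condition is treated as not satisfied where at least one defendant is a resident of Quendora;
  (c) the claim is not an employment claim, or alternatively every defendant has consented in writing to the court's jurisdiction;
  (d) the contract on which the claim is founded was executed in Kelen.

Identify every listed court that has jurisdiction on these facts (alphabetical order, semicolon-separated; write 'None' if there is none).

The Circuit Court of Zefen:
  (a) The claim is a consumer claim, not an employment claim — that alternative is enough. Satisfied.
  (b) The amount in controversy is 118,500 dollars, above the USD 25,000 ceiling; the claim does not concern real property — every alternative fails. But Kessit Mercantile resides in Zefen, and the 'unless' clause therefore excuses the requirement. Satisfied.
  (c) Kessit Mercantile resides in Zefen. Met.
  (d) Every defendant has filed written consent, so this disjunct is met. Met.
  (e) Kessit Mercantile has its principal place of business in Zefen, so this disjunct is met. Satisfied.
  → Jurisdiction lies.
The Zefen High Bench:
  (a) The amount in controversy is USD 118,500, which meets the USD 25,000 floor, so this disjunct is met. The exception is not triggered, since the claim is a consumer claim, not a property claim. Met.
  (b) The amount in controversy is USD 118,500, within the 132,500 dollars ceiling, so one alternative holds. Met.
  (c) Every defendant has filed written consent. Condition met.
  (d) The plaintiff resides in Quendora, which is not Zefen, so one alternative holds. But the carve-out bites: the amount in controversy is 118,500 dollars, which meets the USD 20,000 floor. Condition not met.
  → Not every requirement is met — no jurisdiction.
The Quendora Regional Court:
  (a) The amount in controversy is $118,500, which meets the USD 50,000 floor. The carve-out does not apply: the claim is a consumer claim, not a property claim. Met.
  (b) No party resides in Harkstead; the operative events occurred in Harkstead, not Quendora; the amount in controversy is $118,500, above the 15,000 dollars ceiling — none of the alternatives is met. Not satisfied.
  (c) The claim is a consumer claim, not an employment claim, which satisfies one of the alternatives. Met.
  (d) The contract was executed in Kelen. Met.
  → At least one condition fails; no jurisdiction.

the Circuit Court of Zefen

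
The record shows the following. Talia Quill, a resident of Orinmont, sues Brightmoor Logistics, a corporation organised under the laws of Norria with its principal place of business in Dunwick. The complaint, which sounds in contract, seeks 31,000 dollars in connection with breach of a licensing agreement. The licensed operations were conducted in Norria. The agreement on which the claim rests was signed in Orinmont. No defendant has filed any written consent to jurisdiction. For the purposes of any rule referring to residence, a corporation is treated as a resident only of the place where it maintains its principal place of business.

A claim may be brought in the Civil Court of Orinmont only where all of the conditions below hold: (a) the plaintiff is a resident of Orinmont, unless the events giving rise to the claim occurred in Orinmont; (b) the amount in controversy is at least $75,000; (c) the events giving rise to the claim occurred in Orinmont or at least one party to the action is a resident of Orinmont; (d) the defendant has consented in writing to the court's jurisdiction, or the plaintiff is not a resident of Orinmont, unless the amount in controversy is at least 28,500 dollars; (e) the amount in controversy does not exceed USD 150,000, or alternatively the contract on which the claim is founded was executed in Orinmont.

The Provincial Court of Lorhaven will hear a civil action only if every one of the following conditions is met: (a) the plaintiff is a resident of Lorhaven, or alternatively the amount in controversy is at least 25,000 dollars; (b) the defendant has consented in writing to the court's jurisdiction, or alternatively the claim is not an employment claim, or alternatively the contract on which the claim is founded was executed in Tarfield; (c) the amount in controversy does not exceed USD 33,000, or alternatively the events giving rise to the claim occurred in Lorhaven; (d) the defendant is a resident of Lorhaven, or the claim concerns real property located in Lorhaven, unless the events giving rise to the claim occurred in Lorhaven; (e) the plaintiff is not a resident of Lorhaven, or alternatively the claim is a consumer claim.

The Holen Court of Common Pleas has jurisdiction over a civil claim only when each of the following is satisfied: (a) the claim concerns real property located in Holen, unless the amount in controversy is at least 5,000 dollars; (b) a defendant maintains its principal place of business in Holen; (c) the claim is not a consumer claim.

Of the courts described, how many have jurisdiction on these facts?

The Civil Court of Orinmont:
  (a) The plaintiff resides in Orinmont. Satisfied.
  (b) The amount in controversy is USD 31,000, below the $75,000 floor. Not met.
  (c) Talia Quill resides in Orinmont, so one alternative holds. Met.
  (d) No such written consent has been filed; the plaintiff resides in Orinmont — every alternative fails. However, the amount in controversy is $31,000, which meets the 28,500 dollars floor, so the 'unless' proviso supplies this condition. Satisfied.
  (e) The amount in controversy is $31,000, within the USD 150,000 ceiling, so this disjunct is met. Condition met.
  → The court lacks jurisdiction.
The Provincial Court of Lorhaven:
  (a) The amount in controversy is 31,000 dollars, which meets the $25,000 floor, so this disjunct is met. Met.
  (b) The claim is a contract claim, not an employment claim, which satisfies one of the alternatives. Satisfied.
  (c) The amount in controversy is $31,000, within the USD 33,000 ceiling, which satisfies one of the alternatives. Satisfied.
  (d) The defendant resides in Dunwick, not Lorhaven; the claim does not concern real property — no alternative holds. Nor does the 'unless' clause help: the operative events occurred in Norria, not Lorhaven. Fails.
  (e) The plaintiff resides in Orinmont, which is not Lorhaven, so one alternative holds. Met.
  → No jurisdiction.
The Holen Court of Common Pleas:
  (a) The claim does not concern real property. But the amount in controversy is $31,000, which meets the $5,000 floor, and the 'unless' clause therefore excuses the requirement. Condition met.
  (b) The corporate defendant(s) have their principal place of business in Dunwick, not Holen. Fails.
  (c) The claim is a contract claim, not a consumer claim. Condition met.
  → Not every requirement is met — no jurisdiction.
No court satisfies all of its conditions.

0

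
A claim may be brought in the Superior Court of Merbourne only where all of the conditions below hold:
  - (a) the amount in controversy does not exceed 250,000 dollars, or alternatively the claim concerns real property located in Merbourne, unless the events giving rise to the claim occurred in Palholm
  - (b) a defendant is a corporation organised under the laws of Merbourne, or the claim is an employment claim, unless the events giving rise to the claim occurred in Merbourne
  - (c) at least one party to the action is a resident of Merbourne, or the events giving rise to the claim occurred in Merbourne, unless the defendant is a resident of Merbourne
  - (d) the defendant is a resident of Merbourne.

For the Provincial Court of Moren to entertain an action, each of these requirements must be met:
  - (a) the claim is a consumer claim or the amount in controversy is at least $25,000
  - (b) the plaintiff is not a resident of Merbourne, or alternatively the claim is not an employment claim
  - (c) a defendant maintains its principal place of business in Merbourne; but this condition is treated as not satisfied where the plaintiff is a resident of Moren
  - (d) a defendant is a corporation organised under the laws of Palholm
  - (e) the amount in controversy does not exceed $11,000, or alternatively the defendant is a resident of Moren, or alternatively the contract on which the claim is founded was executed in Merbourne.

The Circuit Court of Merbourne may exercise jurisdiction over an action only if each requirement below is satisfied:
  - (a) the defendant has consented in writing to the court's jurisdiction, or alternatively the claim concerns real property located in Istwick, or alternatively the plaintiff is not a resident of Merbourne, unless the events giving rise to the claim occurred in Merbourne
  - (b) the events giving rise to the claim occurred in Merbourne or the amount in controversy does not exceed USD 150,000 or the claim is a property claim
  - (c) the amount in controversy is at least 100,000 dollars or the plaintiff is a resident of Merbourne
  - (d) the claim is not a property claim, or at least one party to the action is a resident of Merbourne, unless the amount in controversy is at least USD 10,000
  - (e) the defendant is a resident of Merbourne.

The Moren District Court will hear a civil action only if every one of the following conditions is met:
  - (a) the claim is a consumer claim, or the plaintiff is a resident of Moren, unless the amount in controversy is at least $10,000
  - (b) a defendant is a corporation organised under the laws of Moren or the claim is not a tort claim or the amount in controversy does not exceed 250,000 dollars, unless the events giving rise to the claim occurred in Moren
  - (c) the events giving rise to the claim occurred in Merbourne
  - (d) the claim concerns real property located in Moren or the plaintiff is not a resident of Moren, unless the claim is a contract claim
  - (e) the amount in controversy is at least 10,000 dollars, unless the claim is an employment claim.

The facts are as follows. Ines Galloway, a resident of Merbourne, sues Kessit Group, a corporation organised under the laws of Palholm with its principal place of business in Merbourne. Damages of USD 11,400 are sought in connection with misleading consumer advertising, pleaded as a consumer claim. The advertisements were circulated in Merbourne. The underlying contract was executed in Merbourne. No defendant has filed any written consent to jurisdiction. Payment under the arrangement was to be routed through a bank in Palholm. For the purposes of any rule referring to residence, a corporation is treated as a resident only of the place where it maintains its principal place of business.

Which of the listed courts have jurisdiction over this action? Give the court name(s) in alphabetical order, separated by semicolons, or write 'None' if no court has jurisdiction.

The Superior Court of Merbourne:
  (a) The amount in controversy is 11,400 dollars, within the 250,000 dollars ceiling, which satisfies one of the alternatives. Met.
  (b) The corporate defendant(s) are organised in Palholm, not Merbourne; the claim is a consumer claim, not an employment claim — every alternative fails. The proviso rescues it, though: the operative events occurred in Merbourne. Satisfied.
  (c) Ines Galloway resides in Merbourne, so this disjunct is met. Met.
  (d) The defendant resides in Merbourne. Met.
  → The court has jurisdiction.
The Provincial Court of Moren:
  (a) The claim is a consumer claim, so one alternative holds. Met.
  (b) The claim is a consumer claim, not an employment claim, which satisfies one of the alternatives. Condition met.
  (c) Kessit Group has its principal place of business in Merbourne. The carve-out does not apply: the plaintiff resides in Merbourne, not Moren. Met.
  (d) Kessit Group is organised under the laws of Palholm. Met.
  (e) The contract was executed in Merbourne, so one alternative holds. Satisfied.
  → Every requirement is satisfied — jurisdiction.
The Circuit Court of Merbourne:
  (a) No such written consent has been filed; the claim does not concern real property; the plaintiff resides in Merbourne — none of the alternatives is met. However, the operative events occurred in Merbourne, so the 'unless' proviso supplies this condition. Condition met.
  (b) The operative events occurred in Merbourne — that alternative is enough. Condition met.
  (c) The plaintiff resides in Merbourne, so one alternative holds. Satisfied.
  (d) The claim is a consumer claim, not a property claim, so one alternative holds. Met.
  (e) The defendant resides in Merbourne. Satisfied.
  → Every requirement is satisfied — jurisdiction.
The Moren District Court:
  (a) The claim is a consumer claim, so one alternative holds. Met.
  (b) The claim is a consumer claim, not a tort claim — that alternative is enough. Met.
  (c) The operative events occurred in Merbourne. Satisfied.
  (d) The plaintiff resides in Merbourne, which is not Moren, which satisfies one of the alternatives. Satisfied.
  (e) The amount in controversy is USD 11,400, which meets the USD 10,000 floor. Satisfied.
  → Every requirement is satisfied — jurisdiction.

the Circuit Court of Merbourne; the Moren District Court; the Provincial Court of Moren; the Superior Court of Merbourne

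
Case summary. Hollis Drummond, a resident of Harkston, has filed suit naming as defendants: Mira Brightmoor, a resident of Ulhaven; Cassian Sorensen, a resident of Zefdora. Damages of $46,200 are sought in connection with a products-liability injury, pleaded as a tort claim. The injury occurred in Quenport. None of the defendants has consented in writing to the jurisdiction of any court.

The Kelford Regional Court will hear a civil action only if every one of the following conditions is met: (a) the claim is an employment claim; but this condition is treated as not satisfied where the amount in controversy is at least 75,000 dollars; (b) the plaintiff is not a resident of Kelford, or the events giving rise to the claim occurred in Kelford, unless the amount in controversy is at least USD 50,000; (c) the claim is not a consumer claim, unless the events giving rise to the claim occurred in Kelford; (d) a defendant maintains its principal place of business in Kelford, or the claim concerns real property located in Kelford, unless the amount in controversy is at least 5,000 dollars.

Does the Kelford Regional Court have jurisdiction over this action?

No

The Kelford Regional Court:
  (a) The claim is a tort claim, not an employment claim. Not satisfied.
  (b) The plaintiff resides in Harkston, which is not Kelford — that alternative is enough. Met.
  (c) The claim is a tort claim, not a consumer claim. Condition met.
  (d) No defendant is a corporation; the claim does not concern real property — no alternative holds. But the amount in controversy is USD 46,200, which meets the 5,000 dollars floor, and the 'unless' clause therefore excuses the requirement. Satisfied.
  → No jurisdiction.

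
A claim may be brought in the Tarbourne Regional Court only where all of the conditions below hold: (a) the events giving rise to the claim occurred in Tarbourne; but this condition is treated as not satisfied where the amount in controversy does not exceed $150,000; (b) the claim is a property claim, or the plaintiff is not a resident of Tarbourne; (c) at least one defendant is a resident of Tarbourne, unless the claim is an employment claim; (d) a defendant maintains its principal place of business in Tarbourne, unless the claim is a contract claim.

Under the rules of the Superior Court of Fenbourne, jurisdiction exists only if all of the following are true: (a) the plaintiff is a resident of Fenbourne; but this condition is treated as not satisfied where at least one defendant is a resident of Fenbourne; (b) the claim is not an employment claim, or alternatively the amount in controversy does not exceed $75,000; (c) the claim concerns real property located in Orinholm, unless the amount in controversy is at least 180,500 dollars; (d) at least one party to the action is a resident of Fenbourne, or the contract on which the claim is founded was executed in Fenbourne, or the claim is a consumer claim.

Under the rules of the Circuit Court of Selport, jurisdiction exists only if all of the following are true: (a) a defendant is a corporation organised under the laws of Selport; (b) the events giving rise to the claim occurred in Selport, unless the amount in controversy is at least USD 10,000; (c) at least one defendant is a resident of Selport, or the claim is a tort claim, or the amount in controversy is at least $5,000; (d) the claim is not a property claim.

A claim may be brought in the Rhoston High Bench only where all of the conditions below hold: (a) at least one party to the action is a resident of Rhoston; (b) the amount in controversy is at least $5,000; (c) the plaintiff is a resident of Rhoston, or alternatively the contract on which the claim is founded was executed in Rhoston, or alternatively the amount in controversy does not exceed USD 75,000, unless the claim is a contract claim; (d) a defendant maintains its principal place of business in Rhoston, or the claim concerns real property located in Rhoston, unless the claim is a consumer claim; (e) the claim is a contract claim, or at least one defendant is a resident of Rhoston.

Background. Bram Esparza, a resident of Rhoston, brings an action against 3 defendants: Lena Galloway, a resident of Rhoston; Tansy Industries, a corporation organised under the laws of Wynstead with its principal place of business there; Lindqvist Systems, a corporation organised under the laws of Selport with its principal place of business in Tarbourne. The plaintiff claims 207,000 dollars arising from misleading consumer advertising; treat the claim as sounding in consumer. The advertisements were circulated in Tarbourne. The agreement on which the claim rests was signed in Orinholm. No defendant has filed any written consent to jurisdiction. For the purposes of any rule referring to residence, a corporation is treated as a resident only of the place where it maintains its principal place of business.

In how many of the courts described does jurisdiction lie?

The Tarbourne Regional Court:
  (a) The operative events occurred in Tarbourne. The carve-out does not apply: the amount in controversy is $207,000, above the $150,000 ceiling. Condition met.
  (b) The plaintiff resides in Rhoston, which is not Tarbourne, which satisfies one of the alternatives. Satisfied.
  (c) Lindqvist Systems resides in Tarbourne. Condition met.
  (d) Lindqvist Systems has its principal place of business in Tarbourne. Satisfied.
  → All conditions met; jurisdiction exists.
The Superior Court of Fenbourne:
  (a) The plaintiff resides in Rhoston, not Fenbourne. Not met.
  (b) The claim is a consumer claim, not an employment claim, so this disjunct is met. Condition met.
  (c) The claim does not concern real property. But the amount in controversy is USD 207,000, which meets the $180,500 floor, and the 'unless' clause therefore excuses the requirement. Satisfied.
  (d) The claim is a consumer claim — that alternative is enough. Satisfied.
  → No jurisdiction.
The Circuit Court of Selport:
  (a) Lindqvist Systems is organised under the laws of Selport. Satisfied.
  (b) The operative events occurred in Tarbourne, not Selport. However, the amount in controversy is $207,000, which meets the $10,000 floor, so the 'unless' proviso supplies this condition. Condition met.
  (c) The amount in controversy is 207,000 dollars, which meets the 5,000 dollars floor, which satisfies one of the alternatives. Satisfied.
  (d) The claim is a consumer claim, not a property claim. Condition met.
  → The court has jurisdiction.
The Rhoston High Bench:
  (a) Bram Esparza resides in Rhoston. Condition met.
  (b) The amount in controversy is USD 207,000, which meets the $5,000 floor. Satisfied.
  (c) The plaintiff resides in Rhoston, so this disjunct is met. Satisfied.
  (d) The corporate defendant(s) have their principal place of business in Tarbourne, Wynstead, not Rhoston; the claim does not concern real property — none of the alternatives is met. But the claim is a consumer claim, and the 'unless' clause therefore excuses the requirement. Met.
  (e) Lena Galloway resides in Rhoston, so one alternative holds. Met.
  → Every requirement is satisfied — jurisdiction.
Courts with jurisdiction: the Tarbourne Regional Court, the Circuit Court of Selport, the Rhoston High Bench — 3 in total.

3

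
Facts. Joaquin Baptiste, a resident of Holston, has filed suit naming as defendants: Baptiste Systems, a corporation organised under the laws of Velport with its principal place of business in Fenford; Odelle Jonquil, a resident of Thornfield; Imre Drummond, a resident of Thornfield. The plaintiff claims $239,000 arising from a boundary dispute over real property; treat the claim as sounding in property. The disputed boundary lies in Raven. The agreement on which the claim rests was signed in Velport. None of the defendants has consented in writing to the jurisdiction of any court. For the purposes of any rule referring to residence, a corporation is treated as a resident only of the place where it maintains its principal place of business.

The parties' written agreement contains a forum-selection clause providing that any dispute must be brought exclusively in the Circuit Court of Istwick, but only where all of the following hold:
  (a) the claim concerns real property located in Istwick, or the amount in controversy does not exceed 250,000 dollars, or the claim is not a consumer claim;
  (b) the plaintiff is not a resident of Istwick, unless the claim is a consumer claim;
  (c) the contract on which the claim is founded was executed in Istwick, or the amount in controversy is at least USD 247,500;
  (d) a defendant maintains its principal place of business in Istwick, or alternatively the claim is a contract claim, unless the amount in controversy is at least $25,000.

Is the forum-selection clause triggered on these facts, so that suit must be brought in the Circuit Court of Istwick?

The Circuit Court of Istwick:
  (a) The amount in controversy is 239,000 dollars, within the USD 250,000 ceiling — that alternative is enough. Satisfied.
  (b) The plaintiff resides in Holston, which is not Istwick. Condition met.
  (c) The contract was executed in Velport, not Istwick; the amount in controversy is USD 239,000, below the 247,500 dollars floor — none of the alternatives is met. Fails.
  (d) The corporate defendant(s) have their principal place of business in Fenford, not Istwick; the claim is a property claim, not a contract claim — none of the alternatives is met. However, the amount in controversy is 239,000 dollars, which meets the USD 25,000 floor, so the 'unless' proviso supplies this condition. Satisfied.
  → The clause does not apply.

No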